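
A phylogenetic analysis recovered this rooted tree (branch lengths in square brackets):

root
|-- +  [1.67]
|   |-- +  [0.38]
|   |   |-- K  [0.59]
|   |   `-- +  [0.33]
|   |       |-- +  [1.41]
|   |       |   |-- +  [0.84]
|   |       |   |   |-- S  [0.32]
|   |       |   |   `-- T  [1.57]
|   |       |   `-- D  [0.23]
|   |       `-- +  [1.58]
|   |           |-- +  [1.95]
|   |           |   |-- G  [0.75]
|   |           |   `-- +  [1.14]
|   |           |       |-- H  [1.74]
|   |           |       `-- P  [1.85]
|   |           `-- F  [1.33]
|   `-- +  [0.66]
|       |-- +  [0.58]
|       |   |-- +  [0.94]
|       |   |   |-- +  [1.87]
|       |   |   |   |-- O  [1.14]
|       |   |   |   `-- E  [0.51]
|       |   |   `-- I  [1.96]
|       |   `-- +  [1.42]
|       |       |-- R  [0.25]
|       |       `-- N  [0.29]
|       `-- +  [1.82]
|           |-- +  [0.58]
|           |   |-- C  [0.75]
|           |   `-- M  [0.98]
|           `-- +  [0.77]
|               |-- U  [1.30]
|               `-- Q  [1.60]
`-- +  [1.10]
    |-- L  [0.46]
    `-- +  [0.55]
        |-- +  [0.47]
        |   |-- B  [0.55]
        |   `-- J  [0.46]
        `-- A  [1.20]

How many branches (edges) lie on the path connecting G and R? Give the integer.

9

The MRCA of G and R is the node subtending ((K,(((S,T),D),((G,(H,P)),F))),((((O,E),I),(R,N)),((C,M),(U,Q)))).
From G up to that node: 5 branches. From R up to the same node: 4 branches. Total: 5 + 4 = 9.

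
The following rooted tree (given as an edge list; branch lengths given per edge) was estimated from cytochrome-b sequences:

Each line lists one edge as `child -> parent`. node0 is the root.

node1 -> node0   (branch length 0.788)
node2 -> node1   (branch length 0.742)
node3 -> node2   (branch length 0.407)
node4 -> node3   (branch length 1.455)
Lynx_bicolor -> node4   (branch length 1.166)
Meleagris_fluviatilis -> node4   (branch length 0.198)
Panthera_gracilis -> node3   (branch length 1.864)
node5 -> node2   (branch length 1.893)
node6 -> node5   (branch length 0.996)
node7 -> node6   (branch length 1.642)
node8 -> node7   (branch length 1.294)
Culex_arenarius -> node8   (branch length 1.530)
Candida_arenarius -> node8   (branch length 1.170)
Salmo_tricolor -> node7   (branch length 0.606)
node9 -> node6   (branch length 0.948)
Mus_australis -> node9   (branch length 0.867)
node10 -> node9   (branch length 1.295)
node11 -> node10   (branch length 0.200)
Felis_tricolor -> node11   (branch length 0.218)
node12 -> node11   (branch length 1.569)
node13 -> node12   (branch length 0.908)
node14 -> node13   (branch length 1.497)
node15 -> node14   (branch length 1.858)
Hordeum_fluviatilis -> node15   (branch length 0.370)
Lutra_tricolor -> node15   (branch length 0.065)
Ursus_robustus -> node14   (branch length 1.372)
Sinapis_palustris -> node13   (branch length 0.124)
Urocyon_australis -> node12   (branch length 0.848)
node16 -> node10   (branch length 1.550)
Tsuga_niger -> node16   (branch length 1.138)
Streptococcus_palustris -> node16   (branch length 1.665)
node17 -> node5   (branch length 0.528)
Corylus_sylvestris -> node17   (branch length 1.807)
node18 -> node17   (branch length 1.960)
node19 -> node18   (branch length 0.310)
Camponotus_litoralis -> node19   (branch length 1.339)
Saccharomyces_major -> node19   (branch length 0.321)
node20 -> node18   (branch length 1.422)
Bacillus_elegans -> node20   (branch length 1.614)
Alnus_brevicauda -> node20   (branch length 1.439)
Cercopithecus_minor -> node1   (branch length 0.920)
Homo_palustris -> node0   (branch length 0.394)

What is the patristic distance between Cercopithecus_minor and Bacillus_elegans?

The path runs Cercopithecus_minor → … → MRCA → … → Bacillus_elegans; the MRCA is the node subtending ((((Lynx_bicolor,Meleagris_fluviatilis),Panthera_gracilis),((((Culex_arenarius,Candida_arenarius),Salmo_tricolor),(Mus_australis,((Felis_tricolor,((((Hordeum_fluviatilis,Lutra_tricolor),Ursus_robustus),Sinapis_palustris),Urocyon_australis)),(Tsuga_niger,Streptococcus_palustris)))),(Corylus_sylvestris,((Camponotus_litoralis,Saccharomyces_major),(Bacillus_elegans,Alnus_brevicauda))))),Cercopithecus_minor).
Branch lengths along that path: 0.920 + 0.742 + 1.893 + 0.528 + 1.960 + 1.422 + 1.614 = 9.079.

9.079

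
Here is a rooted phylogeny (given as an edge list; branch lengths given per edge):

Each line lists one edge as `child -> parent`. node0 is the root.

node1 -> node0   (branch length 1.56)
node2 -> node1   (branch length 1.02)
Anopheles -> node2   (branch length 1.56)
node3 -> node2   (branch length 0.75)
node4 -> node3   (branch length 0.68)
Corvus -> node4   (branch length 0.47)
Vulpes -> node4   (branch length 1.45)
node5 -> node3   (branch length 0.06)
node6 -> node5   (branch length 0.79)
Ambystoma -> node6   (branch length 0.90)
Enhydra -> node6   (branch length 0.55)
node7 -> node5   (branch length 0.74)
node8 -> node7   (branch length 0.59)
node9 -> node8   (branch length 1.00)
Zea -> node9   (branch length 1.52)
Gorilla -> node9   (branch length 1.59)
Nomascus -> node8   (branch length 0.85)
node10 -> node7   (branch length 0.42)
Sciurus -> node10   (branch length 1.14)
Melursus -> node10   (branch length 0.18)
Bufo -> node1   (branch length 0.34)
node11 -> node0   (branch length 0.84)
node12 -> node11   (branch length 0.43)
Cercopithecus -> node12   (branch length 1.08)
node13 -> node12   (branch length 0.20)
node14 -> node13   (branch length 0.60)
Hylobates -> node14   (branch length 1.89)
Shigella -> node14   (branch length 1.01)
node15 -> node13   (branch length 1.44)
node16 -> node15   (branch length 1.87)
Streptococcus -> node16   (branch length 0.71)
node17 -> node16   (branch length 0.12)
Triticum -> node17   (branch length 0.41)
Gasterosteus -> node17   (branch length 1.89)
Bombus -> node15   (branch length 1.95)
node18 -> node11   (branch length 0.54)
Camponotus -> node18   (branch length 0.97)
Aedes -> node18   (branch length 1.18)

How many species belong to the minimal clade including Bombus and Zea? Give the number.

20

The MRCA of Bombus and Zea is the root, so the clade is the entire tree.
That clade contains 20 terminal taxa: Aedes, Ambystoma, Anopheles, Bombus, Bufo, Camponotus, Cercopithecus, Corvus, Enhydra, Gasterosteus, Gorilla, Hylobates, Melursus, Nomascus, Sciurus, Shigella, Streptococcus, Triticum, Vulpes, Zea.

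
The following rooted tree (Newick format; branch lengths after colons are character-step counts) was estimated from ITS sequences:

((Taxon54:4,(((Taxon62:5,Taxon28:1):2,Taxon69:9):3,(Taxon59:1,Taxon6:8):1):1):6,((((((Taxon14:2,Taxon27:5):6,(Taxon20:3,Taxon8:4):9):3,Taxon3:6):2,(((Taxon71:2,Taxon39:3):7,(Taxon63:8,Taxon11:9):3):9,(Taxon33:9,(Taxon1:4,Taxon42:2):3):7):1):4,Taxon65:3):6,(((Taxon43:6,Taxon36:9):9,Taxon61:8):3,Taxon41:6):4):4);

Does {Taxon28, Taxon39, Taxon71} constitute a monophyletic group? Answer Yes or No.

The MRCA of the listed taxa is the root, so the smallest clade containing them is the whole tree.
That clade also contains Taxon1, Taxon11, Taxon14, Taxon20, Taxon27, Taxon3, Taxon33, Taxon36, Taxon41, Taxon42, Taxon43, Taxon54, Taxon59, Taxon6, Taxon61, Taxon62, Taxon63, Taxon65, Taxon69, Taxon8, which are not in the proposed group, so the group is not monophyletic.

No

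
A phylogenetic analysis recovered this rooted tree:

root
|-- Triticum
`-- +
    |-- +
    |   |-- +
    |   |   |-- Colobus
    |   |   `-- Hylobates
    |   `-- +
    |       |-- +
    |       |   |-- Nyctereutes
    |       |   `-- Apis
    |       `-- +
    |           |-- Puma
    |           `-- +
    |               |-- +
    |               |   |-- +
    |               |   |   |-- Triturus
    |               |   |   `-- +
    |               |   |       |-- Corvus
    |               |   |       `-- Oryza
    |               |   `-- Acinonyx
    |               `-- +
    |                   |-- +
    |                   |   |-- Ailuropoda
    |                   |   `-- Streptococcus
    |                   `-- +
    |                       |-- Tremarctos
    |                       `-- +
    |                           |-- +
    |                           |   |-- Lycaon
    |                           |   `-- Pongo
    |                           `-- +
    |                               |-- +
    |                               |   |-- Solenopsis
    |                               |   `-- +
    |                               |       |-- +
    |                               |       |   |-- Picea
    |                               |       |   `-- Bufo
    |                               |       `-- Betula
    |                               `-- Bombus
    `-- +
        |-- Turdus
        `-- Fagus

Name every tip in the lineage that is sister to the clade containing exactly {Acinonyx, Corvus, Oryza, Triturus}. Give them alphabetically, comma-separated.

Ailuropoda, Betula, Bombus, Bufo, Lycaon, Picea, Pongo, Solenopsis, Streptococcus, Tremarctos

The clade containing exactly {Acinonyx, Corvus, Oryza, Triturus} attaches to the tree at the node subtending (((Triturus,(Corvus,Oryza)),Acinonyx),((Ailuropoda,Streptococcus),(Tremarctos,((Lycaon,Pongo),((Solenopsis,((Picea,Bufo),Betula)),Bombus))))).
The other lineage descending from that same node — the sister group — is ((Ailuropoda,Streptococcus),(Tremarctos,((Lycaon,Pongo),((Solenopsis,((Picea,Bufo),Betula)),Bombus)))); its 10 tips in alphabetical order are the answer.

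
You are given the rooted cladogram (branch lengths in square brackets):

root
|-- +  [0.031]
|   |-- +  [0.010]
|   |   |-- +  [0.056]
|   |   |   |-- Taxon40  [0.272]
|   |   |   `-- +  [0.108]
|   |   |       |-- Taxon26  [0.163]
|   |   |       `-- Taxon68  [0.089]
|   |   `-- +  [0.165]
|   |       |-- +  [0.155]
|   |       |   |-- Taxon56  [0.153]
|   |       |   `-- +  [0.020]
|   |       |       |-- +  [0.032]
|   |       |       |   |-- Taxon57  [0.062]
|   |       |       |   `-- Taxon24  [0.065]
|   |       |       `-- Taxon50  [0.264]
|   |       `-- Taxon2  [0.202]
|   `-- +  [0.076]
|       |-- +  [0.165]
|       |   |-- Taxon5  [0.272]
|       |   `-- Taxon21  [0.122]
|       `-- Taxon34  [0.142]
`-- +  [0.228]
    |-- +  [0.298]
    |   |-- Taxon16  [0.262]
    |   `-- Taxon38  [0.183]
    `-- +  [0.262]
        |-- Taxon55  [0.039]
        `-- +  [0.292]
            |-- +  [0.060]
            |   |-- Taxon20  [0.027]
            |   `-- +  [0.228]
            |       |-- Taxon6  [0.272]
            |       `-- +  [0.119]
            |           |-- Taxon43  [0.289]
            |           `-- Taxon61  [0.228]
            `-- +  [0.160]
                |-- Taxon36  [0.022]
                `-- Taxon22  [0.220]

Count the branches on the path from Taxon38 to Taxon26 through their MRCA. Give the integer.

The MRCA of Taxon38 and Taxon26 is the root of the tree.
From Taxon38 up to that node: 3 branches. From Taxon26 up to the same node: 5 branches. Total: 3 + 5 = 8.

8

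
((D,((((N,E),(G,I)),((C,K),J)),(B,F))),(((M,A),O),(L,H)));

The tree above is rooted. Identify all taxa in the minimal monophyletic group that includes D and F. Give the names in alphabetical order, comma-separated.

B, C, D, E, F, G, I, J, K, N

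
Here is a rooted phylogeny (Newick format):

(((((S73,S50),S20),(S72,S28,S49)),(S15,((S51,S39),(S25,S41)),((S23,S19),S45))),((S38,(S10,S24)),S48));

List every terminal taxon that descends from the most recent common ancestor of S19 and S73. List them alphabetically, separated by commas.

Tracing S19: it sits inside (S23,S19).
Tracing S73: it sits inside (S73,S50).
The smallest clade enclosing both is ((((S73,S50),S20),(S72,S28,S49)),(S15,((S51,S39),(S25,S41)),((S23,S19),S45))); the answer is its 14 terminal taxa in alphabetical order.

S15, S19, S20, S23, S25, S28, S39, S41, S45, S49, S50, S51, S72, S73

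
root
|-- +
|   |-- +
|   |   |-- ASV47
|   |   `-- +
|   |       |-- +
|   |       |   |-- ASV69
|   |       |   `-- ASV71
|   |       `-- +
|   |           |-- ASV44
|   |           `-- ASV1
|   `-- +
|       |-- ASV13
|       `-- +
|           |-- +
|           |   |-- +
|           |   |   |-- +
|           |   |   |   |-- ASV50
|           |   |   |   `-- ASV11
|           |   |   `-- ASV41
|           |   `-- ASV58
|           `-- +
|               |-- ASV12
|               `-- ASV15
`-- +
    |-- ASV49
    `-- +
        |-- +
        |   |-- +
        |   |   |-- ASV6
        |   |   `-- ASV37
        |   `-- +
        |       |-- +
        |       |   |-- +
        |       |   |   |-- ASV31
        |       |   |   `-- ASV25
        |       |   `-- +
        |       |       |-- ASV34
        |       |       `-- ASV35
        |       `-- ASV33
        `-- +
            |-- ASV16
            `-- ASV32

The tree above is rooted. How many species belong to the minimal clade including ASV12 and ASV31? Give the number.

22

The MRCA of ASV12 and ASV31 is the root, so the clade is the entire tree.
That clade contains 22 terminal taxa: ASV1, ASV11, ASV12, ASV13, ASV15, ASV16, ASV25, ASV31, ASV32, ASV33, ASV34, ASV35, ASV37, ASV41, ASV44, ASV47, ASV49, ASV50, ASV58, ASV6, ASV69, ASV71.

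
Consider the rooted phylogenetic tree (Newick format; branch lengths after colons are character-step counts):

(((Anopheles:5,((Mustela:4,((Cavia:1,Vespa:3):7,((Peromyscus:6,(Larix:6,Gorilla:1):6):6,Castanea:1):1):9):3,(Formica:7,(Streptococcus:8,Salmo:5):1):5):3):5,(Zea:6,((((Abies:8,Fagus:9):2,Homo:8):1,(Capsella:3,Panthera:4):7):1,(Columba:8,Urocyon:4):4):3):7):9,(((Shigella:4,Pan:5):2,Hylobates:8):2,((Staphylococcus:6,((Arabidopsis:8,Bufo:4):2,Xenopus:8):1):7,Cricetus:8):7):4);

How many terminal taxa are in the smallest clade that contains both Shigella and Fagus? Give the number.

The MRCA of Shigella and Fagus is the root, so the clade is the entire tree.
That clade contains 27 terminal taxa: Abies, Anopheles, Arabidopsis, Bufo, Capsella, Castanea, Cavia, Columba, Cricetus, Fagus, Formica, Gorilla, Homo, Hylobates, Larix, Mustela, Pan, Panthera, Peromyscus, Salmo, Shigella, Staphylococcus, Streptococcus, Urocyon, Vespa, Xenopus, Zea.

27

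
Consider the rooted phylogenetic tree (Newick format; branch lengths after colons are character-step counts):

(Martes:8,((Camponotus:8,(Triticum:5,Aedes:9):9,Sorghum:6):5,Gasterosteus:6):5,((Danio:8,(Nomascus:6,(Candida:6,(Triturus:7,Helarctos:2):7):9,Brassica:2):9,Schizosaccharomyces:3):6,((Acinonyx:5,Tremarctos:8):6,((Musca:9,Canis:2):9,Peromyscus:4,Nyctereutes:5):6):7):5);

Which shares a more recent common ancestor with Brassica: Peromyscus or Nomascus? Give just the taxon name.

The MRCA of Brassica and Nomascus subtends (Nomascus,(Candida,(Triturus,Helarctos)),Brassica) (5 taxa).
The MRCA of Brassica and Peromyscus subtends ((Danio,(Nomascus,(Candida,(Triturus,Helarctos)),Brassica),Schizosaccharomyces),((Acinonyx,Tremarctos),((Musca,Canis),Peromyscus,Nyctereutes))) (13 taxa).
The first is nested inside the second, so Brassica shares a more recent common ancestor with Nomascus.

Nomascus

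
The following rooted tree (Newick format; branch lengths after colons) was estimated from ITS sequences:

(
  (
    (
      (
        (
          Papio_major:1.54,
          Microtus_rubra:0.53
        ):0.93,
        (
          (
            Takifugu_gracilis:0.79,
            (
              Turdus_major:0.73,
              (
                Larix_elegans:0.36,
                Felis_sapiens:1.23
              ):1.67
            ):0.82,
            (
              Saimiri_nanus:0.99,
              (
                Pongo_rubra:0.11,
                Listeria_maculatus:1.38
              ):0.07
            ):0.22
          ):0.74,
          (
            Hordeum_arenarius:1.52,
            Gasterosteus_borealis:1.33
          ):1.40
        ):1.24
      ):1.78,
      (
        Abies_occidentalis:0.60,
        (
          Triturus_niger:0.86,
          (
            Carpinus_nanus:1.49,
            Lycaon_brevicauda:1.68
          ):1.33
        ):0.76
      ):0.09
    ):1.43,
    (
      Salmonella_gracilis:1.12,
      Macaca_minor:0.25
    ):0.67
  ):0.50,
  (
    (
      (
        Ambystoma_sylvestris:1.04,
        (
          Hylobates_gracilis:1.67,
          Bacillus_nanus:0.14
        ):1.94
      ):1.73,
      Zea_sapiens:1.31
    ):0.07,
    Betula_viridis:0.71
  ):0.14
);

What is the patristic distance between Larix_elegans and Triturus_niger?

8.32

The path runs Larix_elegans → … → MRCA → … → Triturus_niger; the MRCA is the node subtending (((Papio_major,Microtus_rubra),((Takifugu_gracilis,(Turdus_major,(Larix_elegans,Felis_sapiens)),(Saimiri_nanus,(Pongo_rubra,Listeria_maculatus))),(Hordeum_arenarius,Gasterosteus_borealis))),(Abies_occidentalis,(Triturus_niger,(Carpinus_nanus,Lycaon_brevicauda)))).
Branch lengths along that path: 0.36 + 1.67 + 0.82 + 0.74 + 1.24 + 1.78 + 0.09 + 0.76 + 0.86 = 8.32.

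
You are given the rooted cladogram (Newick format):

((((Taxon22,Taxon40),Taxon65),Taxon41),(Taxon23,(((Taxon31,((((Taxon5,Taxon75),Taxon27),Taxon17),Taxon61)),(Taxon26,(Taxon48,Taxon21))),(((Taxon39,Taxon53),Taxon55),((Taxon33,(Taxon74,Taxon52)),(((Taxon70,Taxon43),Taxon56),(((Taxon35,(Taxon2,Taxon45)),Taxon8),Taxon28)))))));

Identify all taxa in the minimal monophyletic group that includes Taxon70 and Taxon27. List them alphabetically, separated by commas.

Taxon17, Taxon2, Taxon21, Taxon26, Taxon27, Taxon28, Taxon31, Taxon33, Taxon35, Taxon39, Taxon43, Taxon45, Taxon48, Taxon5, Taxon52, Taxon53, Taxon55, Taxon56, Taxon61, Taxon70, Taxon74, Taxon75, Taxon8

Tracing Taxon70: it sits inside (Taxon70,Taxon43).
Tracing Taxon27: it sits inside ((Taxon5,Taxon75),Taxon27).
The smallest clade enclosing both is (((Taxon31,((((Taxon5,Taxon75),Taxon27),Taxon17),Taxon61)),(Taxon26,(Taxon48,Taxon21))),(((Taxon39,Taxon53),Taxon55),((Taxon33,(Taxon74,Taxon52)),(((Taxon70,Taxon43),Taxon56),(((Taxon35,(Taxon2,Taxon45)),Taxon8),Taxon28))))); the answer is its 23 terminal taxa in alphabetical order.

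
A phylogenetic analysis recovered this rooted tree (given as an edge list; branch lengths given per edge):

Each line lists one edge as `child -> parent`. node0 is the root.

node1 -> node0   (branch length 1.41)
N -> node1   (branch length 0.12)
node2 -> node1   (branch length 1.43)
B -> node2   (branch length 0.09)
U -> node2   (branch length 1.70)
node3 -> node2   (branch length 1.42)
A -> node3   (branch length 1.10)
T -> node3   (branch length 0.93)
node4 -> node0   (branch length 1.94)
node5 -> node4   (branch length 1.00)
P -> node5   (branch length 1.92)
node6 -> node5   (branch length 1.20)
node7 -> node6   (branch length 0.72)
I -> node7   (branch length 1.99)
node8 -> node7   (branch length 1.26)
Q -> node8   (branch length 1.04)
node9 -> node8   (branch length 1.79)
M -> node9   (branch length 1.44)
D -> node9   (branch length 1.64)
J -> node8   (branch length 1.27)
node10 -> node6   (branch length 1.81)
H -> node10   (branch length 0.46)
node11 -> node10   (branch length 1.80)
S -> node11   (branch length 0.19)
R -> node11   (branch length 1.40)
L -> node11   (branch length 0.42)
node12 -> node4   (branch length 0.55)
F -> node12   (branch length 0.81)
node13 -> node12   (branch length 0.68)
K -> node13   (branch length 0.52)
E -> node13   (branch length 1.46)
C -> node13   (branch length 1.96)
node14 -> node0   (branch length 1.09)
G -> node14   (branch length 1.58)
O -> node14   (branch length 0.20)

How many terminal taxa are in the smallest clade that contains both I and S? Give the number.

The MRCA of I and S is the node subtending ((I,(Q,(M,D),J)),(H,(S,R,L))).
That clade contains 9 terminal taxa: D, H, I, J, L, M, Q, R, S.

9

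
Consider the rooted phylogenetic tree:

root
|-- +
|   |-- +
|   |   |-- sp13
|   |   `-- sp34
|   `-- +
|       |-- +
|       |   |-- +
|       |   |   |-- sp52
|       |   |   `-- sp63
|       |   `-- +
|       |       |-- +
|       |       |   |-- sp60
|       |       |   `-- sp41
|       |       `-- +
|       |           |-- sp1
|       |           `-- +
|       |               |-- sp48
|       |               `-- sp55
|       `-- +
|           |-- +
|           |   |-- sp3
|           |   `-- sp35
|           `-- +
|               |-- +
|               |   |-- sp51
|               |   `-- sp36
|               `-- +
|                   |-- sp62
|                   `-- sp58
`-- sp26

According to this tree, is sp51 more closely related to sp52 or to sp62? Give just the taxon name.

The MRCA of sp51 and sp62 subtends ((sp51,sp36),(sp62,sp58)) (4 taxa).
The MRCA of sp51 and sp52 subtends (((sp52,sp63),((sp60,sp41),(sp1,(sp48,sp55)))),((sp3,sp35),((sp51,sp36),(sp62,sp58)))) (13 taxa).
The first is nested inside the second, so sp51 shares a more recent common ancestor with sp62.

sp62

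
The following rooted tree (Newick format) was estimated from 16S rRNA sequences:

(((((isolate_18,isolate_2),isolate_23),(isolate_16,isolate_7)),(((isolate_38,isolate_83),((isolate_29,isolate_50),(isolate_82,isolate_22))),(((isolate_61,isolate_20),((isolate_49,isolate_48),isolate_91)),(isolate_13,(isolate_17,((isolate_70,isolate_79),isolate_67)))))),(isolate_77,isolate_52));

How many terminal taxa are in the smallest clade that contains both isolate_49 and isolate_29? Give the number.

16

The MRCA of isolate_49 and isolate_29 is the node subtending (((isolate_38,isolate_83),((isolate_29,isolate_50),(isolate_82,isolate_22))),(((isolate_61,isolate_20),((isolate_49,isolate_48),isolate_91)),(isolate_13,(isolate_17,((isolate_70,isolate_79),isolate_67))))).
That clade contains 16 terminal taxa: isolate_13, isolate_17, isolate_20, isolate_22, isolate_29, isolate_38, isolate_48, isolate_49, isolate_50, isolate_61, isolate_67, isolate_70, isolate_79, isolate_82, isolate_83, isolate_91.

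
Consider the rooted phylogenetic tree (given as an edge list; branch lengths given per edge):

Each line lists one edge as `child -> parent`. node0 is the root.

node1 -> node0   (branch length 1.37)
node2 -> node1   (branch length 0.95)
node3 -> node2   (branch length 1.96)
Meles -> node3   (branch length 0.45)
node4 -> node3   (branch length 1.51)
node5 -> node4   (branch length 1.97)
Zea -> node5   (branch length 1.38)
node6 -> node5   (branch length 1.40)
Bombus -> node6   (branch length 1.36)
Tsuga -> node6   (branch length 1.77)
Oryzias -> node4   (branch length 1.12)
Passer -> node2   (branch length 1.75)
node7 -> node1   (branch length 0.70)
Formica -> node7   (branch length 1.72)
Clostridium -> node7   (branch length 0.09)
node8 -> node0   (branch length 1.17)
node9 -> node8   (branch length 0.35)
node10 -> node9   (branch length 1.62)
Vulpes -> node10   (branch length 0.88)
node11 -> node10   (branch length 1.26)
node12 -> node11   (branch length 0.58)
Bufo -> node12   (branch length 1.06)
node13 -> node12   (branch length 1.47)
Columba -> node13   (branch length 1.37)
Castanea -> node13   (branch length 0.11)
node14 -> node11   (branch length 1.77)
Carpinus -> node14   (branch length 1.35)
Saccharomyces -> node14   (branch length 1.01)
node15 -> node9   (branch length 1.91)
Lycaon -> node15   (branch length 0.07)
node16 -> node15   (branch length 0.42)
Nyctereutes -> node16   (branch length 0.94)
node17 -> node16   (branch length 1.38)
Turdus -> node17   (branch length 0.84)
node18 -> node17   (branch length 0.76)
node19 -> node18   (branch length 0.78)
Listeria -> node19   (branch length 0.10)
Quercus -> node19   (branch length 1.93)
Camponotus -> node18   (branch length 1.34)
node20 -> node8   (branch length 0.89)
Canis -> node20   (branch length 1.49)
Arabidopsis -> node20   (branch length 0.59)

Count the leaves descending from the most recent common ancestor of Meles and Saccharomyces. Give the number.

22

The MRCA of Meles and Saccharomyces is the root, so the clade is the entire tree.
That clade contains 22 terminal taxa: Arabidopsis, Bombus, Bufo, Camponotus, Canis, Carpinus, Castanea, Clostridium, Columba, Formica, Listeria, Lycaon, Meles, Nyctereutes, Oryzias, Passer, Quercus, Saccharomyces, Tsuga, Turdus, Vulpes, Zea.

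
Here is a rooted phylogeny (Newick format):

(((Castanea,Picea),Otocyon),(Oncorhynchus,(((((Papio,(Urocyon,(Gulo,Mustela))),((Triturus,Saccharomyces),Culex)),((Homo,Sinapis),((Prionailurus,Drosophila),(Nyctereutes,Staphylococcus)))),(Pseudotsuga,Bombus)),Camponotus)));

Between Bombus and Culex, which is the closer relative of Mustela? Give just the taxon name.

The MRCA of Mustela and Culex subtends ((Papio,(Urocyon,(Gulo,Mustela))),((Triturus,Saccharomyces),Culex)) (7 taxa).
The MRCA of Mustela and Bombus subtends ((((Papio,(Urocyon,(Gulo,Mustela))),((Triturus,Saccharomyces),Culex)),((Homo,Sinapis),((Prionailurus,Drosophila),(Nyctereutes,Staphylococcus)))),(Pseudotsuga,Bombus)) (15 taxa).
The first is nested inside the second, so Mustela shares a more recent common ancestor with Culex.

Culex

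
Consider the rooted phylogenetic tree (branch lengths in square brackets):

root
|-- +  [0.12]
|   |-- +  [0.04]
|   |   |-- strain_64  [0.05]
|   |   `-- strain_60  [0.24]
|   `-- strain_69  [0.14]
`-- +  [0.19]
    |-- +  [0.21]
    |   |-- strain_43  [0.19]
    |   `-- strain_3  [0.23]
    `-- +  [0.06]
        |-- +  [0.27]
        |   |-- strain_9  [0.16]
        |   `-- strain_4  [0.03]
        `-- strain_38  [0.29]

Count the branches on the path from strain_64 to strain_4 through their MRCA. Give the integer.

7

The MRCA of strain_64 and strain_4 is the root of the tree.
From strain_64 up to that node: 3 branches. From strain_4 up to the same node: 4 branches. Total: 3 + 4 = 7.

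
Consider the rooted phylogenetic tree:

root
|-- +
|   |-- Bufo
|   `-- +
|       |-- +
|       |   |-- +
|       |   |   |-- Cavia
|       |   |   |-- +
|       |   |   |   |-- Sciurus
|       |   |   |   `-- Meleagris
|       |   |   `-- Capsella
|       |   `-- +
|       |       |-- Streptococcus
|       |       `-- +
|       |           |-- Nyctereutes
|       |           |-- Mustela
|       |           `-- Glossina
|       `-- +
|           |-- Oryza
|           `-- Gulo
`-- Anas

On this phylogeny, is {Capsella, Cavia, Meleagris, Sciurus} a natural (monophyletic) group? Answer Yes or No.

The most recent common ancestor of these taxa subtends (Cavia,(Sciurus,Meleagris),Capsella).
That clade has exactly 4 tips — every listed taxon and nothing else — so the group is monophyletic.

Yes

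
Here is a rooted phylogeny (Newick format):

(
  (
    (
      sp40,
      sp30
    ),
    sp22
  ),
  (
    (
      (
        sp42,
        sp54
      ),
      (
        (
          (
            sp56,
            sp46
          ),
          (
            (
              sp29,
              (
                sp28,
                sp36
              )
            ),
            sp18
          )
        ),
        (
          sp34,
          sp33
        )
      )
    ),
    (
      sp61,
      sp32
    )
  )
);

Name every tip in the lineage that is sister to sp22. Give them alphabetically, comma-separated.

sp22 attaches to the tree at the node subtending ((sp40,sp30),sp22).
The other lineage descending from that same node — the sister group — is (sp40,sp30); its 2 tips in alphabetical order are the answer.

sp30, sp40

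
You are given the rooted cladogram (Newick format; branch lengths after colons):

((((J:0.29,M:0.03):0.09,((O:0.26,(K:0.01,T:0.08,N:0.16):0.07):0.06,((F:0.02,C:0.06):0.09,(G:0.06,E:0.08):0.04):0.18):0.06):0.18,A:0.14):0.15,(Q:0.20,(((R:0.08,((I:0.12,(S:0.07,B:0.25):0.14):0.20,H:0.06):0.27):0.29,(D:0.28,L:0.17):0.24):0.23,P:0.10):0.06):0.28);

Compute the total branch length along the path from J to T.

0.65

The path runs J → … → MRCA → … → T; the MRCA is the node subtending ((J,M),((O,(K,T,N)),((F,C),(G,E)))).
Branch lengths along that path: 0.29 + 0.09 + 0.06 + 0.06 + 0.07 + 0.08 = 0.65.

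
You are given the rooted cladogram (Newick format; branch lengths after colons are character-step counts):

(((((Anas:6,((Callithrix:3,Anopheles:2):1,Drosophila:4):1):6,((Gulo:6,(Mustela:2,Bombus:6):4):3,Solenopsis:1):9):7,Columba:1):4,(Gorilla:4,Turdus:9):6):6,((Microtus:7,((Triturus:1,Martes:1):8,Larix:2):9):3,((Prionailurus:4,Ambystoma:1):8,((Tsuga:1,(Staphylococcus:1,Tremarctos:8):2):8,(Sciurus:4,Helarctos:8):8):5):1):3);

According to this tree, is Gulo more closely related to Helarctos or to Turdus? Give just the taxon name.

Turdus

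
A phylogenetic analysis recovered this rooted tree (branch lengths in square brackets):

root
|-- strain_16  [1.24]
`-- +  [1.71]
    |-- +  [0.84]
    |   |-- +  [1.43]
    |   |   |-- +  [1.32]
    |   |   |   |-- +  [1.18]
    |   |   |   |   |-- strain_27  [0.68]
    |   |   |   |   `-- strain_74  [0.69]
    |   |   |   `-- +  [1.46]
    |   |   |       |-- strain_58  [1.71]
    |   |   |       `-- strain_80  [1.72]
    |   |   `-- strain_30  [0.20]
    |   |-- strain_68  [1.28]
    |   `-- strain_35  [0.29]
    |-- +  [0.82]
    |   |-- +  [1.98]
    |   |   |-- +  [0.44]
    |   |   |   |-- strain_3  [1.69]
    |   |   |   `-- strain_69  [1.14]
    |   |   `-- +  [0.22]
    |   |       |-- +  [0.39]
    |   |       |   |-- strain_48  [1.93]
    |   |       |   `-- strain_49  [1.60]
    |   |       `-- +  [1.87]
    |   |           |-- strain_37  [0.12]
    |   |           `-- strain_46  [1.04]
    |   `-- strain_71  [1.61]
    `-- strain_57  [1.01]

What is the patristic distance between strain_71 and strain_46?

The path runs strain_71 → … → MRCA → … → strain_46; the MRCA is the node subtending (((strain_3,strain_69),((strain_48,strain_49),(strain_37,strain_46))),strain_71).
Branch lengths along that path: 1.61 + 1.98 + 0.22 + 1.87 + 1.04 = 6.72.

6.72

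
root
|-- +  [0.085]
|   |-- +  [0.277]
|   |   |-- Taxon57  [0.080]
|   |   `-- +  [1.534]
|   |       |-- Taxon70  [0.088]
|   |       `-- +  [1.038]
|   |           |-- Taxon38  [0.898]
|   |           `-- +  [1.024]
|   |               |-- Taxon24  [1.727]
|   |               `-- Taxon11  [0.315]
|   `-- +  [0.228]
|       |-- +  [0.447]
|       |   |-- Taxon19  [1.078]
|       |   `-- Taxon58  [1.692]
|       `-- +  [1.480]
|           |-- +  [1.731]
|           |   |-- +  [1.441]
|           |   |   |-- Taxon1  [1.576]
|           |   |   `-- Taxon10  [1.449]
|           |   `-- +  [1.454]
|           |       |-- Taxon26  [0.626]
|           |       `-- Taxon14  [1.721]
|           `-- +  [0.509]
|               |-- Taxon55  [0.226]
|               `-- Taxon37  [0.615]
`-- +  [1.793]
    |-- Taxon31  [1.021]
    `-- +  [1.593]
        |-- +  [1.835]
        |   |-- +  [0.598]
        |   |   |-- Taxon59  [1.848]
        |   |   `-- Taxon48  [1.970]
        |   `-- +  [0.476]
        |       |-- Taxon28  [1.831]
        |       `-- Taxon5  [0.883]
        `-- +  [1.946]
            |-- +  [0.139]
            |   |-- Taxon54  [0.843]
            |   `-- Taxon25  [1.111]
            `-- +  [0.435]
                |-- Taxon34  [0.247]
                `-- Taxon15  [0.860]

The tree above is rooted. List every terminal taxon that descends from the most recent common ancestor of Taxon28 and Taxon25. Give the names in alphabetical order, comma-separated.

Tracing Taxon28: it sits inside (Taxon28,Taxon5).
Tracing Taxon25: it sits inside (Taxon54,Taxon25).
The smallest clade enclosing both is (((Taxon59,Taxon48),(Taxon28,Taxon5)),((Taxon54,Taxon25),(Taxon34,Taxon15))); the answer is its 8 terminal taxa in alphabetical order.

Taxon15, Taxon25, Taxon28, Taxon34, Taxon48, Taxon5, Taxon54, Taxon59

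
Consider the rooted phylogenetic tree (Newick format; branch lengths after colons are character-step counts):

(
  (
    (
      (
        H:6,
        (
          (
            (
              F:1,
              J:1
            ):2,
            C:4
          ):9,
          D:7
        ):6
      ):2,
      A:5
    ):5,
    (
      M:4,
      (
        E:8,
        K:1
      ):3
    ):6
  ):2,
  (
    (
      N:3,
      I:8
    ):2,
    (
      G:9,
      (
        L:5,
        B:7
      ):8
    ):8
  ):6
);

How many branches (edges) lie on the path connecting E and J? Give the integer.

9

The MRCA of E and J is the node subtending (((H,(((F,J),C),D)),A),(M,(E,K))).
From E up to that node: 3 branches. From J up to the same node: 6 branches. Total: 3 + 6 = 9.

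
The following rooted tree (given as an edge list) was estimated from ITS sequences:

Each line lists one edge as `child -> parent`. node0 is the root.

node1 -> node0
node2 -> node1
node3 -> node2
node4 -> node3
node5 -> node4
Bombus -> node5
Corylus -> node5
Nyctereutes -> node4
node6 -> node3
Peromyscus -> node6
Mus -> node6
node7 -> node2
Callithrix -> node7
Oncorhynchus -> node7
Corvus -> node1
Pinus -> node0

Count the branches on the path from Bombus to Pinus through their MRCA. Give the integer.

The MRCA of Bombus and Pinus is the root of the tree.
From Bombus up to that node: 6 branches. From Pinus up to the same node: 1 branch. Total: 6 + 1 = 7.

7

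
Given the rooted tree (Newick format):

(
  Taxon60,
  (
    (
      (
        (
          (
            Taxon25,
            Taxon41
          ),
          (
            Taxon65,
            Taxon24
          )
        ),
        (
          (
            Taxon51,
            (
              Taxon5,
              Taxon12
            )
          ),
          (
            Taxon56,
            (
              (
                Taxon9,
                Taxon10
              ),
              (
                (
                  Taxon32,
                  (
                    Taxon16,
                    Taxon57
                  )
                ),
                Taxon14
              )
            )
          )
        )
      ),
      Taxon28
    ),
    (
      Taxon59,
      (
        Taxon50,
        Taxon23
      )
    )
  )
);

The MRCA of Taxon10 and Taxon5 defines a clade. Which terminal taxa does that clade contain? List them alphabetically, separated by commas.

Taxon10, Taxon12, Taxon14, Taxon16, Taxon32, Taxon5, Taxon51, Taxon56, Taxon57, Taxon9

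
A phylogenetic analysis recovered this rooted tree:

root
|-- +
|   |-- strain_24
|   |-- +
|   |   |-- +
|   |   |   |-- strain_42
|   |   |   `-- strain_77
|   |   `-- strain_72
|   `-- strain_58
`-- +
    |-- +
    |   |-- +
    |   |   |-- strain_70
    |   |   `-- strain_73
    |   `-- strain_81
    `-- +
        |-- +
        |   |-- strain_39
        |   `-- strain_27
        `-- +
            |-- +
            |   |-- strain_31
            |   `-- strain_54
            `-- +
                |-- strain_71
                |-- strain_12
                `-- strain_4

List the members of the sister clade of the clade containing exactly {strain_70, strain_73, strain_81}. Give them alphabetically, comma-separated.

The clade containing exactly {strain_70, strain_73, strain_81} attaches to the tree at the node subtending (((strain_70,strain_73),strain_81),((strain_39,strain_27),((strain_31,strain_54),(strain_71,strain_12,strain_4)))).
The other lineage descending from that same node — the sister group — is ((strain_39,strain_27),((strain_31,strain_54),(strain_71,strain_12,strain_4))); its 7 tips in alphabetical order are the answer.

strain_12, strain_27, strain_31, strain_39, strain_4, strain_54, strain_71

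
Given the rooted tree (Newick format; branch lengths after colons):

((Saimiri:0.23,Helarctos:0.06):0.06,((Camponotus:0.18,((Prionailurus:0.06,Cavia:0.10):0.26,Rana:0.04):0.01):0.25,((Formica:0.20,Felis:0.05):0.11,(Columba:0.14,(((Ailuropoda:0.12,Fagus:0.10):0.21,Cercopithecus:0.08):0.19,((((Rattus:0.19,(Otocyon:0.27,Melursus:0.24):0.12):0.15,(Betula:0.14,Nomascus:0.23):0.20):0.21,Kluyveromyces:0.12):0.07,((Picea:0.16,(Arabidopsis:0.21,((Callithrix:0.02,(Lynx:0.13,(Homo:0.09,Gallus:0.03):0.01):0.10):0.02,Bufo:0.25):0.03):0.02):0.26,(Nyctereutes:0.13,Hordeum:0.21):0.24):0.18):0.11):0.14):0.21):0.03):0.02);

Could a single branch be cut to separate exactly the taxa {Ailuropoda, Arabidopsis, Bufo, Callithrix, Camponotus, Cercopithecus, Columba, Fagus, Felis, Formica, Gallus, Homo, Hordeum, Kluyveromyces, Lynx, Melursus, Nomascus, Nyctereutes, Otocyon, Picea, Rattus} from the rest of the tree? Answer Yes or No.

The MRCA of the listed taxa subtends ((Camponotus,((Prionailurus,Cavia),Rana)),((Formica,Felis),(Columba,(((Ailuropoda,Fagus),Cercopithecus),((((Rattus,(Otocyon,Melursus)),(Betula,Nomascus)),Kluyveromyces),((Picea,(Arabidopsis,((Callithrix,(Lynx,(Homo,Gallus))),Bufo))),(Nyctereutes,Hordeum))))))).
That clade also contains Betula, Cavia, Prionailurus, Rana, which are not in the proposed group, so the group is not monophyletic.

No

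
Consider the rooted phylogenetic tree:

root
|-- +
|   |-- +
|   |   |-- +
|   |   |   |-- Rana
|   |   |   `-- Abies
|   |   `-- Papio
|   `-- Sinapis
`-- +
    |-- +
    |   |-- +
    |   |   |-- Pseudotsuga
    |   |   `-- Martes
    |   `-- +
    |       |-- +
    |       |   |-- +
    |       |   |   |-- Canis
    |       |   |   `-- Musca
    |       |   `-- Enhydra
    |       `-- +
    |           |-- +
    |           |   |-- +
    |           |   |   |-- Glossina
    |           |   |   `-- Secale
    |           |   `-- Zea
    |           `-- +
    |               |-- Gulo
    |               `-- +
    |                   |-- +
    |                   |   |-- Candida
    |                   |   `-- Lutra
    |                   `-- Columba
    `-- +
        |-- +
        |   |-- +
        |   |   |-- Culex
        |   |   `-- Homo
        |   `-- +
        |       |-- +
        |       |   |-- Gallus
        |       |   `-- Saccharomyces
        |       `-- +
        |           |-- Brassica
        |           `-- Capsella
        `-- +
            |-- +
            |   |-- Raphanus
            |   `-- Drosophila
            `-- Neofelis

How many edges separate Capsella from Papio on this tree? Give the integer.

9

The MRCA of Capsella and Papio is the root of the tree.
From Capsella up to that node: 6 branches. From Papio up to the same node: 3 branches. Total: 6 + 3 = 9.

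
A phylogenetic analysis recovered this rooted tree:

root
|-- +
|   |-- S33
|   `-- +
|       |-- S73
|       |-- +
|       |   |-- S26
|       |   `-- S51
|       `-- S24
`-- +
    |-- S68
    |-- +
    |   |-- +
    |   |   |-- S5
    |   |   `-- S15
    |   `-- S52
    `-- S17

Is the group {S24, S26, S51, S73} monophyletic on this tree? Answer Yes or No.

Yes

The most recent common ancestor of these taxa subtends (S73,(S26,S51),S24).
That clade has exactly 4 tips — every listed taxon and nothing else — so the group is monophyletic.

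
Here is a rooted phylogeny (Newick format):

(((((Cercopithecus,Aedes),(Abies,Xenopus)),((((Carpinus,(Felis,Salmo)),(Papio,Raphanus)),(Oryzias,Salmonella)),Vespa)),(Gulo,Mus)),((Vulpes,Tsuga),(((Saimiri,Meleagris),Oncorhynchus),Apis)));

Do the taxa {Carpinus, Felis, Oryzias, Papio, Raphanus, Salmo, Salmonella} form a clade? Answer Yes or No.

The most recent common ancestor of these taxa subtends (((Carpinus,(Felis,Salmo)),(Papio,Raphanus)),(Oryzias,Salmonella)).
That clade has exactly 7 tips — every listed taxon and nothing else — so the group is monophyletic.

Yes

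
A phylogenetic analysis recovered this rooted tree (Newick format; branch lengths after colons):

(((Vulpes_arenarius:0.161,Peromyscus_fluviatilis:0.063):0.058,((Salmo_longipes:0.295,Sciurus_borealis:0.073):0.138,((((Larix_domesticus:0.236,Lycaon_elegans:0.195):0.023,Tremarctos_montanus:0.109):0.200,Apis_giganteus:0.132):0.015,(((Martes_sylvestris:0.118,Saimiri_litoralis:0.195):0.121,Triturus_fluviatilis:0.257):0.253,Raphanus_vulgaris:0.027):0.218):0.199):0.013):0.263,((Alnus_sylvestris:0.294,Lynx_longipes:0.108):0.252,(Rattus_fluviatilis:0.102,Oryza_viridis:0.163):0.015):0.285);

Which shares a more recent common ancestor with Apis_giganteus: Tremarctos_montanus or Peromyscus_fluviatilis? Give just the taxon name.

The MRCA of Apis_giganteus and Tremarctos_montanus subtends (((Larix_domesticus,Lycaon_elegans),Tremarctos_montanus),Apis_giganteus) (4 taxa).
The MRCA of Apis_giganteus and Peromyscus_fluviatilis subtends ((Vulpes_arenarius,Peromyscus_fluviatilis),((Salmo_longipes,Sciurus_borealis),((((Larix_domesticus,Lycaon_elegans),Tremarctos_montanus),Apis_giganteus),(((Martes_sylvestris,Saimiri_litoralis),Triturus_fluviatilis),Raphanus_vulgaris)))) (12 taxa).
The first is nested inside the second, so Apis_giganteus shares a more recent common ancestor with Tremarctos_montanus.

Tremarctos_montanus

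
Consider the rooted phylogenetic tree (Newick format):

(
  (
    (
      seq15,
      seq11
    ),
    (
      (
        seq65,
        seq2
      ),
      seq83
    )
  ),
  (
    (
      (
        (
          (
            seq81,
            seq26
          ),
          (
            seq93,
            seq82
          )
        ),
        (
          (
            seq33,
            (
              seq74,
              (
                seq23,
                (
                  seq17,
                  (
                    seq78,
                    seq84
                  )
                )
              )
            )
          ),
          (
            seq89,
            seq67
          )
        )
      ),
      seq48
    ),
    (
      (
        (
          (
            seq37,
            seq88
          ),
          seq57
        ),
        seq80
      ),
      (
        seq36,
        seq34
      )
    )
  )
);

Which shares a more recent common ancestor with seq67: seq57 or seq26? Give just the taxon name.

seq26

The MRCA of seq67 and seq26 subtends (((seq81,seq26),(seq93,seq82)),((seq33,(seq74,(seq23,(seq17,(seq78,seq84))))),(seq89,seq67))) (12 taxa).
The MRCA of seq67 and seq57 subtends (((((seq81,seq26),(seq93,seq82)),((seq33,(seq74,(seq23,(seq17,(seq78,seq84))))),(seq89,seq67))),seq48),((((seq37,seq88),seq57),seq80),(seq36,seq34))) (19 taxa).
The first is nested inside the second, so seq67 shares a more recent common ancestor with seq26.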